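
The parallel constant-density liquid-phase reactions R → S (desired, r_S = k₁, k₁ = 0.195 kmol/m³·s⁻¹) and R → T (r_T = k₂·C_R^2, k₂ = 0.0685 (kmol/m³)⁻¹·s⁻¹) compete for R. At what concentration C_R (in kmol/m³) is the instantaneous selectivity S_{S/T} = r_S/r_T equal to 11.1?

0.506 kmol/m³

S_{S/T} = (k₁/k₂)·C_R^-2 ⇒ C_R = (S·k₂/k₁)^(-0.5).
= (11.1×0.0685/0.195)^(-0.5) = (3.899)^(-0.5) = 0.506 kmol/m³.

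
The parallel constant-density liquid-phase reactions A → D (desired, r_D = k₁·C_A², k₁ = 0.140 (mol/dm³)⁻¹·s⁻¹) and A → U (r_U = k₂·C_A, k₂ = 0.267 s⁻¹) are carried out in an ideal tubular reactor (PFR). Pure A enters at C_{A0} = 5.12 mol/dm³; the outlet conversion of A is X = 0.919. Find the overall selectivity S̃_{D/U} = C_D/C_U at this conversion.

C_A = C_{A0}(1−X) = 0.4147 mol/dm³.
Along a PFR/batch, dC_U/dC_A = −r_U/(r_D+r_U) = −k₂/(k₂+k₁·C_A).
Integrating from C_{A0} to C_A: C_U = (0.267/0.140)·ln[(0.267+0.140·5.12)/(0.267+0.140·0.415)] = 1.907·ln(0.9838/0.3251) = 2.112 mol/dm³.
Then C_D = (C_{A0}−C_A) − C_U = 4.705 − 2.112 = 2.593 mol/dm³.
S̃_{D/U} = C_D/C_U = 2.593/2.112 = 1.23.

1.23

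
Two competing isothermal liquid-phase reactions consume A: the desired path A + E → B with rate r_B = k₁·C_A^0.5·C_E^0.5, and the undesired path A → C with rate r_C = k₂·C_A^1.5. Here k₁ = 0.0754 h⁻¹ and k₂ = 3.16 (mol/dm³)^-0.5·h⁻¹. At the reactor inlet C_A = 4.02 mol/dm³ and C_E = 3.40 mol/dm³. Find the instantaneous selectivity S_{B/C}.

S_{B/C} = r_B/r_C = (k₁·C_A^0.5·C_E^0.5)/(k₂·C_A^1.5) = (k₁/k₂)·C_A⁻¹·C_E^0.5.
= (0.0754×4.020^0.5×3.400^0.5) / (3.16×4.020^1.5) = 0.2788/25.47 = 0.0109.

0.0109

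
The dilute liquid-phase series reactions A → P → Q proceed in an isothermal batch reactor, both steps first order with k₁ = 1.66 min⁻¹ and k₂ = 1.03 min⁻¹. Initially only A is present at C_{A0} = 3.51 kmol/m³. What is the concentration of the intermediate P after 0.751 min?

1.61 kmol/m³

Solving the coupled first-order balances gives C_P(t) = [k₁/(k₂−k₁)]·C_{A0}·(e^(−k₁t) − e^(−k₂t)).
e^(−k₁t) = e^(−1.66×0.751) = e^(−1.247) = 0.2875; e^(−k₂t) = e^(−0.7735) = 0.4614.
C_P = 1.66×3.51/(1.03−1.66) × (0.2875−0.4614) = (-9.249)×(-0.1739) = 1.608 kmol/m³.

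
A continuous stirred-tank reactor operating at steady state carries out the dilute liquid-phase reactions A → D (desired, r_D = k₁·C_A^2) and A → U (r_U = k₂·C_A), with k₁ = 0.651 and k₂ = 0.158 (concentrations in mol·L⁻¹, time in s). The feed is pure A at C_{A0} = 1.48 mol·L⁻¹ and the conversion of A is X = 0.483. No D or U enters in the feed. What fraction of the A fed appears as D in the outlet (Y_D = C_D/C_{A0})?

0.367

Exit C_A = C_{A0}(1−X) = 1.48×0.517 = 0.7652 mol·L⁻¹.
A CSTR operates uniformly at the exit composition, giving r_D = 0.3811 and r_U = 0.1209 (each k·C_A^n at C_A = 0.7652).
Fraction of consumed A going to D: r_D/(r_D+r_U) = 0.7592.
C_D = 0.7592·C_{A0}·X = 0.7592×1.48×0.483 = 0.543 mol·L⁻¹; Y_D = C_D/C_{A0} = 0.367.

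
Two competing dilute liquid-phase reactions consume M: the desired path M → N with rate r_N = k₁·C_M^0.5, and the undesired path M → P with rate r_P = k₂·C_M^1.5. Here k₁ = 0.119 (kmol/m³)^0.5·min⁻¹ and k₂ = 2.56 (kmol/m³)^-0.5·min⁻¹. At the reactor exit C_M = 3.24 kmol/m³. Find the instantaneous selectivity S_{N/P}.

S_{N/P} = r_N/r_P = (k₁·C_M^0.5)/(k₂·C_M^1.5) = (k₁/k₂)·C_M⁻¹.
= (0.119×3.240^0.5) / (2.56×3.240^1.5) = 0.2142/14.93 = 0.0143.

0.0143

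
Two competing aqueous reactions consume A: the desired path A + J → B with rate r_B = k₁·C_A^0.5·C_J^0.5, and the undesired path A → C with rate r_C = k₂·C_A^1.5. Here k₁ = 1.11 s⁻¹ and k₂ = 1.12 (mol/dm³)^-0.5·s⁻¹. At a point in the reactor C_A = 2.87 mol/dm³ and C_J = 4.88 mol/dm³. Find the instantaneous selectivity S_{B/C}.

S_{B/C} = r_B/r_C = (k₁·C_A^0.5·C_J^0.5)/(k₂·C_A^1.5) = (k₁/k₂)·C_A⁻¹·C_J^0.5.
= (1.11×2.870^0.5×4.880^0.5) / (1.12×2.870^1.5) = 4.154/5.446 = 0.763.

0.763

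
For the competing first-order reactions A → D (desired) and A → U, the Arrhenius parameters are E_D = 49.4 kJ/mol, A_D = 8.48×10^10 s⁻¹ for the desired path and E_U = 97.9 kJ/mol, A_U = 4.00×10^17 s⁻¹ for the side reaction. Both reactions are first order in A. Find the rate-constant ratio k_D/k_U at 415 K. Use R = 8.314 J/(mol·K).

0.270

Since both paths have the same order in A, the concentration cancels and S_{D/U} = k_D/k_U = (A_D/A_U)·exp[(E_U−E_D)/(RT)].
(E_U−E_D)/(RT) = (97.9−49.4)×10³/(8.314×415) = 48500/3450 = 14.06.
k_D/k_U = (8.48×10^10/4.00×10^17)·exp(14.06) = 2.120×10^-7 × 1.273×10^6 = 0.270.
Since E_D < E_U, lowering the temperature improves selectivity toward D.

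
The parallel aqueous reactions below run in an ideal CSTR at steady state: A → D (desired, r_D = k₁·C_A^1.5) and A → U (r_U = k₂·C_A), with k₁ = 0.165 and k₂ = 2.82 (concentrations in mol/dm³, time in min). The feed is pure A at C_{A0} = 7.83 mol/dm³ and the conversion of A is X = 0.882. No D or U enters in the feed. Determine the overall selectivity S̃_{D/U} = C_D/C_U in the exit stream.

0.0562

Exit C_A = C_{A0}(1−X) = 7.83×0.118 = 0.9239 mol/dm³.
Rates in a CSTR are evaluated at the outlet concentration: r_D = 0.165×0.9239^1.5 = 0.1465, r_U = 2.82×0.9239 = 2.606.
Overall selectivity = C_D/C_U = r_Dτ/(r_Uτ) = r_D/r_U = 0.0562.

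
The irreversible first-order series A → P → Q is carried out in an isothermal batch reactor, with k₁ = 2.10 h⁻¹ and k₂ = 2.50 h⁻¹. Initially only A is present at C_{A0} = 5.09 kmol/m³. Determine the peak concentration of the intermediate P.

Evaluating C_P at t_opt = ln(k₂/k₁)/(k₂−k₁) gives C_{P,max}/C_{A0} = (k₁/k₂)^[k₂/(k₂−k₁)].
= (2.10/2.50)^(2.50/(2.50−2.10)) = (0.8400)^(6.250) = 0.3363.
C_{P,max} = 0.3363×5.09 = 1.71 kmol/m³.

1.71 kmol/m³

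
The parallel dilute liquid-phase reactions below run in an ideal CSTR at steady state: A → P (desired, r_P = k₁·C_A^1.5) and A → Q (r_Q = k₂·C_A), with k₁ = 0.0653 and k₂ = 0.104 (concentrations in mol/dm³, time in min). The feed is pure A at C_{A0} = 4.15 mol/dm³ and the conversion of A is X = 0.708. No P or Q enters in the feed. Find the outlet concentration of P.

Exit C_A = C_{A0}(1−X) = 4.15×0.292 = 1.212 mol/dm³.
In a CSTR the entire volume is at exit conditions, so r_P = 0.0653×1.212^1.5 = 0.08711 and r_Q = 0.104×1.212 = 0.1260.
Fraction of consumed A going to P: r_P/(r_P+r_Q) = 0.4087.
C_P = 0.4087·C_{A0}·X = 0.4087×4.15×0.708 = 1.20 mol/dm³.

1.20 mol/dm³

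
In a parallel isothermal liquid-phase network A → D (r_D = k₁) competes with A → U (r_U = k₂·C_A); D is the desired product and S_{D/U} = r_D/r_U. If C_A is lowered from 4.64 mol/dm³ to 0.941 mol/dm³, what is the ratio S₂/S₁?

S_{D/U} = (k₁/k₂)·C_A⁻¹, so S₂/S₁ = (C_{A,2}/C_{A,1})⁻¹.
= 4.64/0.941 = 4.93.

4.93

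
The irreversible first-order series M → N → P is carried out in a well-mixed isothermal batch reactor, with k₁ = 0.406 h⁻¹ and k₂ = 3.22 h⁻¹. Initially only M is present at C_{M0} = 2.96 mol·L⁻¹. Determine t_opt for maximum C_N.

Setting dC_N/dt = 0 gives t_opt = ln(k₂/k₁)/(k₂−k₁).
= ln(3.22/0.406)/(3.22−0.406) = ln(7.931)/2.814 = 2.071/2.814 = 0.736 h.

0.736 h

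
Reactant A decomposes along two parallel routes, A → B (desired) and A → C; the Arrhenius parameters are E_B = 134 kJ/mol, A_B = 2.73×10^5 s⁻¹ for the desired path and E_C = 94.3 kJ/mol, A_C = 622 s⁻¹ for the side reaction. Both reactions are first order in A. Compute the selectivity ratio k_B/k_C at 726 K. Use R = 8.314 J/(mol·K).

0.611

Since both paths have the same order in A, the concentration cancels and S_{B/C} = k_B/k_C = (A_B/A_C)·exp[(E_C−E_B)/(RT)].
(E_C−E_B)/(RT) = (94.3−134)×10³/(8.314×726) = -39700/6036 = -6.577.
k_B/k_C = (2.73×10^5/622)·exp(-6.577) = 438.9 × 0.001392 = 0.611.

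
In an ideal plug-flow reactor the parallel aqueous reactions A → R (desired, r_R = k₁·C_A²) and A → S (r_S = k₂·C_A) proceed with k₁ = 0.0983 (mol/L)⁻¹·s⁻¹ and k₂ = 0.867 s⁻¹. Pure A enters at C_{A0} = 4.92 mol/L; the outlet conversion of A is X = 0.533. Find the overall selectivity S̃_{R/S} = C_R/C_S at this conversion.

0.404

C_A = C_{A0}(1−X) = 2.298 mol/L.
Along a PFR/batch, dC_S/dC_A = −r_S/(r_R+r_S) = −k₂/(k₂+k₁·C_A).
Integrating from C_{A0} to C_A: C_S = (0.867/0.0983)·ln[(0.867+0.0983·4.92)/(0.867+0.0983·2.30)] = 8.820·ln(1.351/1.093) = 1.868 mol/L.
Then C_R = (C_{A0}−C_A) − C_S = 2.622 − 1.868 = 0.7545 mol/L.
S̃_{R/S} = C_R/C_S = 0.7545/1.868 = 0.404.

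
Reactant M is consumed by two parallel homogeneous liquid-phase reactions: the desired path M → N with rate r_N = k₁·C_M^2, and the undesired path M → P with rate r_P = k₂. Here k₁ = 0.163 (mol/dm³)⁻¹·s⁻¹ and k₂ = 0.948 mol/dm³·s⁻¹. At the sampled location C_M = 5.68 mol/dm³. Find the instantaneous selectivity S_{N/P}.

S_{N/P} = r_N/r_P = (k₁·C_M^2)/(k₂) = (k₁/k₂)·C_M^2.
= (0.163×5.680^2) / (0.948) = 5.259/0.9480 = 5.55.
Since the desired path is higher order in M, keeping C_M high (PFR or concentrated feed) favours N.

5.55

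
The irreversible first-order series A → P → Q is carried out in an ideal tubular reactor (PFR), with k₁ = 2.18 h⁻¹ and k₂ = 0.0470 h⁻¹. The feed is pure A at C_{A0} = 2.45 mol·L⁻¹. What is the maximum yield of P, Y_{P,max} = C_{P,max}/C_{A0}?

0.919

For a first-order series the maximum intermediate yield is C_{P,max}/C_{A0} = (k₁/k₂)^[k₂/(k₂−k₁)].
= (2.18/0.0470)^(0.0470/(0.0470−2.18)) = (46.38)^(-0.02203) = 0.9189.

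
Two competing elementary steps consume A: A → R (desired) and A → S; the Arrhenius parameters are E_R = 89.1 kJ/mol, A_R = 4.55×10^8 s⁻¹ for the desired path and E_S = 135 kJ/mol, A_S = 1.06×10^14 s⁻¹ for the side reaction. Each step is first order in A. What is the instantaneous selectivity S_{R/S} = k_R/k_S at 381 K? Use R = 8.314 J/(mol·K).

With equal orders, S_{R/S} = k_R/k_S = (A_R/A_S)·exp[(E_S−E_R)/(RT)].
(E_S−E_R)/(RT) = (135−89.1)×10³/(8.314×381) = 45900/3168 = 14.49.
k_R/k_S = (4.55×10^8/1.06×10^14)·exp(14.49) = 4.292×10^-6 × 1.964×10^6 = 8.43.
Since E_R < E_S, lowering the temperature improves selectivity toward R.

8.43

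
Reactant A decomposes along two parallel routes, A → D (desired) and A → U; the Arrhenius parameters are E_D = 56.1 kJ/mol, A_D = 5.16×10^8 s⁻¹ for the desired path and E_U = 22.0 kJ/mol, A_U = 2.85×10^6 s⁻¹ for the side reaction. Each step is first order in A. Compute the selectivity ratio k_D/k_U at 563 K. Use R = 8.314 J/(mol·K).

With equal orders, S_{D/U} = k_D/k_U = (A_D/A_U)·exp[(E_U−E_D)/(RT)].
(E_U−E_D)/(RT) = (22.0−56.1)×10³/(8.314×563) = -34100/4681 = -7.285.
k_D/k_U = (5.16×10^8/2.85×10^6)·exp(-7.285) = 181.1 × 6.857×10^-4 = 0.124.

0.124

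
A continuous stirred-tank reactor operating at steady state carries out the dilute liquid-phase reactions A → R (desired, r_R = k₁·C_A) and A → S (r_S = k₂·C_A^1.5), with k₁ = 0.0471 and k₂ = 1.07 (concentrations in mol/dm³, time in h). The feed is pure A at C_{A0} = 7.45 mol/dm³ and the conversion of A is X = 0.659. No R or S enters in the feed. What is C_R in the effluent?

0.132 mol/dm³

Exit C_A = C_{A0}(1−X) = 7.45×0.341 = 2.540 mol/dm³.
In a CSTR the entire volume is at exit conditions, so r_R = 0.0471×2.540 = 0.1197 and r_S = 1.07×2.540^1.5 = 4.333.
Fraction of consumed A going to R: r_R/(r_R+r_S) = 0.02688.
C_R = 0.02688·C_{A0}·X = 0.02688×7.45×0.659 = 0.132 mol/dm³.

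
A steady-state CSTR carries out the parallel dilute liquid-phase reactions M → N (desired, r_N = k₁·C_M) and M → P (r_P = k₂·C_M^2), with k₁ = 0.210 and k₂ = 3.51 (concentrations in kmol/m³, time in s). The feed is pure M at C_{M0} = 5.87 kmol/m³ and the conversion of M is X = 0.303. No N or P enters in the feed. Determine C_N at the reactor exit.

Exit C_M = C_{M0}(1−X) = 5.87×0.697 = 4.091 kmol/m³.
A CSTR operates uniformly at the exit composition, giving r_N = 0.8592 and r_P = 58.76 (each k·C_M^n at C_M = 4.091).
Fraction of consumed M going to N: r_N/(r_N+r_P) = 0.01441.
C_N = 0.01441·C_{M0}·X = 0.01441×5.87×0.303 = 0.0256 kmol/m³.

0.0256 kmol/m³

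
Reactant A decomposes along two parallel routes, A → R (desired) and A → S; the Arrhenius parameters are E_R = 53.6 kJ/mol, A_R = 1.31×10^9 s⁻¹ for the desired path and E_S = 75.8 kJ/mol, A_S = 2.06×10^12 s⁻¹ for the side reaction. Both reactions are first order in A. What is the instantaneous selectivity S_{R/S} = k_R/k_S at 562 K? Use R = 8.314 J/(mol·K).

With equal orders, S_{R/S} = k_R/k_S = (A_R/A_S)·exp[(E_S−E_R)/(RT)].
(E_S−E_R)/(RT) = (75.8−53.6)×10³/(8.314×562) = 22200/4672 = 4.751.
k_R/k_S = (1.31×10^9/2.06×10^12)·exp(4.751) = 6.359×10^-4 × 115.7 = 0.0736.

0.0736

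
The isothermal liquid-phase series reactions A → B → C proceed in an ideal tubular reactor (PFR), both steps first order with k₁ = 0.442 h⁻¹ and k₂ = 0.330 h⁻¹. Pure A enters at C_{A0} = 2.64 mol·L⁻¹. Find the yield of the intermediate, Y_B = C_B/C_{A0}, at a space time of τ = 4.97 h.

0.327

For first-order series with pure A initially, C_B(τ) = k₁C_{A0}/(k₂−k₁)·(e^(−k₁τ) − e^(−k₂τ)).
e^(−k₁τ) = e^(−0.442×4.97) = e^(−2.197) = 0.1112; e^(−k₂τ) = e^(−1.640) = 0.1940.
C_B = 0.442×2.64/(0.330−0.442) × (0.1112−0.1940) = (-10.42)×(-0.08280) = 0.8626 mol·L⁻¹.
Y_B = C_B/C_{A0} = 0.8626/2.64 = 0.327.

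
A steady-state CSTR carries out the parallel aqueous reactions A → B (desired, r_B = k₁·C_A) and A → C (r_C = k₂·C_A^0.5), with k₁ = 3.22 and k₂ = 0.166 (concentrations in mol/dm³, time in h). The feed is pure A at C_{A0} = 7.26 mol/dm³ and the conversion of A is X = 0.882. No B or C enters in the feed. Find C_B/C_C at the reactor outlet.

18.0

Exit C_A = C_{A0}(1−X) = 7.26×0.118 = 0.8567 mol/dm³.
Rates in a CSTR are evaluated at the outlet concentration: r_B = 3.22×0.8567 = 2.759, r_C = 0.166×0.8567^0.5 = 0.1536.
Overall selectivity = C_B/C_C = r_Bτ/(r_Cτ) = r_B/r_C = 18.0.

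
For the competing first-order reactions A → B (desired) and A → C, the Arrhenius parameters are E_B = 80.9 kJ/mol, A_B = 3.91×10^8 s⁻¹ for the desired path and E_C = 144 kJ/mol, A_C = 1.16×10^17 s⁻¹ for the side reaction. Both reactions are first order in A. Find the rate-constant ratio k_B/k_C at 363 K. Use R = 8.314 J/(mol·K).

With equal orders, S_{B/C} = k_B/k_C = (A_B/A_C)·exp[(E_C−E_B)/(RT)].
(E_C−E_B)/(RT) = (144−80.9)×10³/(8.314×363) = 63100/3018 = 20.91.
k_B/k_C = (3.91×10^8/1.16×10^17)·exp(20.91) = 3.371×10^-9 × 1.203×10^9 = 4.05.
Since E_B < E_C, lowering the temperature improves selectivity toward B.

4.05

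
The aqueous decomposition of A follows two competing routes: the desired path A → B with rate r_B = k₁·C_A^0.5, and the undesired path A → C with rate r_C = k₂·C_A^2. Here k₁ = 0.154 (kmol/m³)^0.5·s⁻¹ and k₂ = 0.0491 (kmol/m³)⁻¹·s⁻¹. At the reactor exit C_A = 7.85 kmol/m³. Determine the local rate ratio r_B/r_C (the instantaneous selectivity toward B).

S_{B/C} = r_B/r_C = (k₁·C_A^0.5)/(k₂·C_A^2) = (k₁/k₂)·C_A^-1.5.
= (0.154×7.850^0.5) / (0.0491×7.850^2) = 0.4315/3.026 = 0.143.
The undesired path is higher order in A, so low C_A (CSTR or dilute feed) favours B.

0.143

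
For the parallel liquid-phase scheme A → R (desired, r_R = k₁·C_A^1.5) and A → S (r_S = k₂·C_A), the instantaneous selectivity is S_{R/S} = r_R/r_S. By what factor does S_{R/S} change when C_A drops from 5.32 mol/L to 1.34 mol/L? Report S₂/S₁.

S_{R/S} = (k₁/k₂)·C_A^0.5, so S₂/S₁ = (C_{A,2}/C_{A,1})^0.5.
= (1.34/5.32)^0.5 = (0.2519)^0.5 = 0.502.
Selectivity toward R falls as C_A falls — high-concentration operation is favoured.

0.502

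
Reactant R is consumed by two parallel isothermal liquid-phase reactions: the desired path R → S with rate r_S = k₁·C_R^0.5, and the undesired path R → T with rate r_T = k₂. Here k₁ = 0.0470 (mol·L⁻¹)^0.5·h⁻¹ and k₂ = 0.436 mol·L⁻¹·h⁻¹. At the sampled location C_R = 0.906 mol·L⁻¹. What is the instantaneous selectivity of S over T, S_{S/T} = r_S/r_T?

0.103

S_{S/T} = r_S/r_T = (k₁·C_R^0.5)/(k₂) = (k₁/k₂)·C_R^0.5.
= (0.0470×0.9060^0.5) / (0.436) = 0.04474/0.4360 = 0.103.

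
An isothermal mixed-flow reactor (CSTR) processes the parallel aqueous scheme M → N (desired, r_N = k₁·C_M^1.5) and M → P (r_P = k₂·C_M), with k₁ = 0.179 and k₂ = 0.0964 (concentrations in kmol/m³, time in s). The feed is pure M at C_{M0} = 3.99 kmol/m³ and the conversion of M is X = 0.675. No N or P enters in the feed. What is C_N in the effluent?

1.83 kmol/m³

Exit C_M = C_{M0}(1−X) = 3.99×0.325 = 1.297 kmol/m³.
A CSTR operates uniformly at the exit composition, giving r_N = 0.2643 and r_P = 0.1250 (each k·C_M^n at C_M = 1.297).
Fraction of consumed M going to N: r_N/(r_N+r_P) = 0.6789.
C_N = 0.6789·C_{M0}·X = 0.6789×3.99×0.675 = 1.83 kmol/m³.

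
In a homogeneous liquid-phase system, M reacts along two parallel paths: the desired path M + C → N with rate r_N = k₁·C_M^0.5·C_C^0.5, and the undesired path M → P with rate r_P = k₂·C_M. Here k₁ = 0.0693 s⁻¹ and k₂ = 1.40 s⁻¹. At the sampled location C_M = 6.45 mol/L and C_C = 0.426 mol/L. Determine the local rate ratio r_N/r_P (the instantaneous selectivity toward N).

S_{N/P} = r_N/r_P = (k₁·C_M^0.5·C_C^0.5)/(k₂·C_M) = (k₁/k₂)·C_M^-0.5·C_C^0.5.
= (0.0693×6.450^0.5×0.4260^0.5) / (1.40×6.450) = 0.1149/9.030 = 0.0127.

0.0127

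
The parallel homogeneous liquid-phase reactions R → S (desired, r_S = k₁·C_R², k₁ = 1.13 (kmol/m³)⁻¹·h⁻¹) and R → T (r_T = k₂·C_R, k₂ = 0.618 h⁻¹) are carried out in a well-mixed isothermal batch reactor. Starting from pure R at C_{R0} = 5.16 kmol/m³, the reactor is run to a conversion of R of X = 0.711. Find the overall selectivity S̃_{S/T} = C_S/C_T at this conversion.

5.52

C_R = C_{R0}(1−X) = 1.491 kmol/m³.
Along a PFR/batch, dC_T/dC_R = −r_T/(r_S+r_T) = −k₂/(k₂+k₁·C_R).
Integrating from C_{R0} to C_R: C_T = (0.618/1.13)·ln[(0.618+1.13·5.16)/(0.618+1.13·1.49)] = 0.5469·ln(6.449/2.303) = 0.5631 kmol/m³.
Then C_S = (C_{R0}−C_R) − C_T = 3.669 − 0.5631 = 3.106 kmol/m³.
S̃_{S/T} = C_S/C_T = 3.106/0.5631 = 5.52.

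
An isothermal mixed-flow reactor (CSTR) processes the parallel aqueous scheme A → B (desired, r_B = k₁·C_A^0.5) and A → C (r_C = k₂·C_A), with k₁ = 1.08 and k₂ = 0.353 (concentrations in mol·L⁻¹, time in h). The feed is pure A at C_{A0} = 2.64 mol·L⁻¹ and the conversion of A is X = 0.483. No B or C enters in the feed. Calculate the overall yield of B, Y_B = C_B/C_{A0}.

0.350

Exit C_A = C_{A0}(1−X) = 2.64×0.517 = 1.365 mol·L⁻¹.
Rates in a CSTR are evaluated at the outlet concentration: r_B = 1.08×1.365^0.5 = 1.262, r_C = 0.353×1.365 = 0.4818.
Fraction of consumed A going to B: r_B/(r_B+r_C) = 0.7237.
C_B = 0.7237·C_{A0}·X = 0.7237×2.64×0.483 = 0.923 mol·L⁻¹; Y_B = C_B/C_{A0} = 0.350.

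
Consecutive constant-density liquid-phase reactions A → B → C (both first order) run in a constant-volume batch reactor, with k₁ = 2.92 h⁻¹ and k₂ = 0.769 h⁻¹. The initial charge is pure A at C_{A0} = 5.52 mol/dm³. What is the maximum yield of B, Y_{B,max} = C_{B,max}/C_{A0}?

At the optimum, C_{B,max}/C_{A0} = (k₁/k₂)^[k₂/(k₂−k₁)].
= (2.92/0.769)^(0.769/(0.769−2.92)) = (3.797)^(-0.3575) = 0.6206.

0.621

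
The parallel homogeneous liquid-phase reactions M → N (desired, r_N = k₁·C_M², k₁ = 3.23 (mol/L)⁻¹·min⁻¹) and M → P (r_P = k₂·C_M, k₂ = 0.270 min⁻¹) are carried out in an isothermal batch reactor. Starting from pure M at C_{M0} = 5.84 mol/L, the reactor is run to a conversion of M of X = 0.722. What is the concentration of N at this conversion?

4.11 mol/L

C_M = C_{M0}(1−X) = 1.624 mol/L.
Along a PFR/batch, dC_P/dC_M = −r_P/(r_N+r_P) = −k₂/(k₂+k₁·C_M).
Integrating from C_{M0} to C_M: C_P = (0.270/3.23)·ln[(0.270+3.23·5.84)/(0.270+3.23·1.62)] = 0.08359·ln(19.13/5.514) = 0.1040 mol/L.
Then C_N = (C_{M0}−C_M) − C_P = 4.216 − 0.1040 = 4.112 mol/L.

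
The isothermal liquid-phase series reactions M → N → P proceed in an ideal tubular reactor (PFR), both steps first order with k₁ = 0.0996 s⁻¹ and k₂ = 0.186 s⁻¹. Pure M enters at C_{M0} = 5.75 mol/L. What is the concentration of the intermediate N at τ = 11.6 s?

1.32 mol/L

For first-order series with pure M initially, C_N(τ) = k₁C_{M0}/(k₂−k₁)·(e^(−k₁τ) − e^(−k₂τ)).
e^(−k₁τ) = e^(−0.0996×11.6) = e^(−1.155) = 0.3149; e^(−k₂τ) = e^(−2.158) = 0.1156.
C_N = 0.0996×5.75/(0.186−0.0996) × (0.3149−0.1156) = 6.628×0.1993 = 1.321 mol/L.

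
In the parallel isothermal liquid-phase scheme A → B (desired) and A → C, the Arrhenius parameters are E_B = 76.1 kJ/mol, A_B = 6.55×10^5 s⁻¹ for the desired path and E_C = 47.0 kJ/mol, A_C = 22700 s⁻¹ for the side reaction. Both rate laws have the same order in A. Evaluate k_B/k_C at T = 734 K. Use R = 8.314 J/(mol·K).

0.245

k_B/k_C = (A_B/A_C)·exp[−(E_B−E_C)/(RT)] = (A_B/A_C)·exp[(E_C−E_B)/(RT)].
(E_C−E_B)/(RT) = (47.0−76.1)×10³/(8.314×734) = -29100/6102 = -4.769.
k_B/k_C = (6.55×10^5/22700)·exp(-4.769) = 28.85 × 0.008493 = 0.245.
Since E_B > E_C, raising the temperature improves selectivity toward B.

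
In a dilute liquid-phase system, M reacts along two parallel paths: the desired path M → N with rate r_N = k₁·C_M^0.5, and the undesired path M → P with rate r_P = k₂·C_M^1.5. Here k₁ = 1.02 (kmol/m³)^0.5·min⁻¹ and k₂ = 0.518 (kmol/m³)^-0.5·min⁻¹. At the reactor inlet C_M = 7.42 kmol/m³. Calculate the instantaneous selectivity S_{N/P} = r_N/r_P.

0.265

S_{N/P} = r_N/r_P = (k₁·C_M^0.5)/(k₂·C_M^1.5) = (k₁/k₂)·C_M⁻¹.
= (1.02×7.420^0.5) / (0.518×7.420^1.5) = 2.778/10.47 = 0.265.
The undesired path is higher order in M, so low C_M (CSTR or dilute feed) favours N.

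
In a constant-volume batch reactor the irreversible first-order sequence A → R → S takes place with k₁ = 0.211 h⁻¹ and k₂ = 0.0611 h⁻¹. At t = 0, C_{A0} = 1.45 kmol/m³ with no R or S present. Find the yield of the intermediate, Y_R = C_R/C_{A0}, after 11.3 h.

0.576

Solving the coupled first-order balances gives C_R(t) = [k₁/(k₂−k₁)]·C_{A0}·(e^(−k₁t) − e^(−k₂t)).
e^(−k₁t) = e^(−0.211×11.3) = e^(−2.384) = 0.09215; e^(−k₂t) = e^(−0.6904) = 0.5014.
C_R = 0.211×1.45/(0.0611−0.211) × (0.09215−0.5014) = (-2.041)×(-0.4092) = 0.8352 kmol/m³.
Y_R = C_R/C_{A0} = 0.8352/1.45 = 0.576.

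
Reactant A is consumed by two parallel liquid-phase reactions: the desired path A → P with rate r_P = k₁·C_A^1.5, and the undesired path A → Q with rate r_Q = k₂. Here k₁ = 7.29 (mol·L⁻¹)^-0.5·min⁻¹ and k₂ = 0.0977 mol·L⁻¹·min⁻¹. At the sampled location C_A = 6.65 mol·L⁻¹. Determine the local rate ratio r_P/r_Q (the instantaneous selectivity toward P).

1280

S_{P/Q} = r_P/r_Q = (k₁·C_A^1.5)/(k₂) = (k₁/k₂)·C_A^1.5.
= (7.29×6.650^1.5) / (0.0977) = 125.0/0.09770 = 1280.
Since the desired path is higher order in A, keeping C_A high (PFR or concentrated feed) favours P.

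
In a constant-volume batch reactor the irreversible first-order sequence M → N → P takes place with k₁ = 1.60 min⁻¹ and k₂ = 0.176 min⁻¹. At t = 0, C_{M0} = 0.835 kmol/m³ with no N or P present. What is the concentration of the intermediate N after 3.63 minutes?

0.492 kmol/m³

Solving the coupled first-order balances gives C_N(t) = [k₁/(k₂−k₁)]·C_{M0}·(e^(−k₁t) − e^(−k₂t)).
e^(−k₁t) = e^(−1.60×3.63) = e^(−5.808) = 0.003003; e^(−k₂t) = e^(−0.6389) = 0.5279.
C_N = 1.60×0.835/(0.176−1.60) × (0.003003−0.5279) = (-0.9382)×(-0.5249) = 0.4924 kmol/m³.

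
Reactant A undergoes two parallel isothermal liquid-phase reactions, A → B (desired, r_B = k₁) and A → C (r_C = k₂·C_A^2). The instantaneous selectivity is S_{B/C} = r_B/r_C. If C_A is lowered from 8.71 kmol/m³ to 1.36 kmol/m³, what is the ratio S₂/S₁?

41.0

S_{B/C} = (k₁/k₂)·C_A^-2, so S₂/S₁ = (C_{A,2}/C_{A,1})^-2.
= (1.36/8.71)^(-2) = (0.1561)^(-2) = 41.0.
Selectivity toward B rises as C_A falls — low-concentration operation is favoured.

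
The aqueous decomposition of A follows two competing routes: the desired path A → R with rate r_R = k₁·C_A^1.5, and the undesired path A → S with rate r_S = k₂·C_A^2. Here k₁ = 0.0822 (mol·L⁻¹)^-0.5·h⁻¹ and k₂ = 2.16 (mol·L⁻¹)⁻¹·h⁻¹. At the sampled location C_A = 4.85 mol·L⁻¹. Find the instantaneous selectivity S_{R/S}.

0.0173

S_{R/S} = r_R/r_S = (k₁·C_A^1.5)/(k₂·C_A^2) = (k₁/k₂)·C_A^-0.5.
= (0.0822×4.850^1.5) / (2.16×4.850^2) = 0.8780/50.81 = 0.0173.
The undesired path is higher order in A, so low C_A (CSTR or dilute feed) favours R.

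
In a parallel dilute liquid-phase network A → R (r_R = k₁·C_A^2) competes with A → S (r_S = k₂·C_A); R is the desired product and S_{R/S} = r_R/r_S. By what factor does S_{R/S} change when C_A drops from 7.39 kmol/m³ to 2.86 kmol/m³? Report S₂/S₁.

S_{R/S} = (k₁/k₂)·C_A, so S₂/S₁ = (C_{A,2}/C_{A,1}).
= 2.86/7.39 = 0.387.

0.387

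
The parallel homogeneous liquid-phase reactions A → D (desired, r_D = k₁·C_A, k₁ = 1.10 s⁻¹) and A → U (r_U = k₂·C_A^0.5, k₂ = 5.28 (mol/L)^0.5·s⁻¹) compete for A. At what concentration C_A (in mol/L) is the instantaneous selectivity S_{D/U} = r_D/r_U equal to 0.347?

2.77 mol/L

S_{D/U} = (k₁/k₂)·C_A^0.5 ⇒ C_A = (S·k₂/k₁)^(2).
= (0.347×5.28/1.10)^(2) = (1.666)^(2) = 2.77 mol/L.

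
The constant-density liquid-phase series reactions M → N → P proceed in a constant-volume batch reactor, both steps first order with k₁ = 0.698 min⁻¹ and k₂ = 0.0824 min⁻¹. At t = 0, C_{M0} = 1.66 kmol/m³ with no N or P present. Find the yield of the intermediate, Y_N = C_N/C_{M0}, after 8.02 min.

Solving the coupled first-order balances gives C_N(t) = [k₁/(k₂−k₁)]·C_{M0}·(e^(−k₁t) − e^(−k₂t)).
e^(−k₁t) = e^(−0.698×8.02) = e^(−5.598) = 0.003705; e^(−k₂t) = e^(−0.6608) = 0.5164.
C_N = 0.698×1.66/(0.0824−0.698) × (0.003705−0.5164) = (-1.882)×(-0.5127) = 0.9650 kmol/m³.
Y_N = C_N/C_{M0} = 0.9650/1.66 = 0.581.

0.581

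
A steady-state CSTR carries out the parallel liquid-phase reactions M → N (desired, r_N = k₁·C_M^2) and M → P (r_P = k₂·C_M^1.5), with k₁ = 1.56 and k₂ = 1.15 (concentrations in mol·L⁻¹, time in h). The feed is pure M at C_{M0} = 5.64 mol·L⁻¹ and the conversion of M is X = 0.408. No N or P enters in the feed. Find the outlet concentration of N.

Exit C_M = C_{M0}(1−X) = 5.64×0.592 = 3.339 mol·L⁻¹.
A CSTR operates uniformly at the exit composition, giving r_N = 17.39 and r_P = 7.016 (each k·C_M^n at C_M = 3.339).
Fraction of consumed M going to N: r_N/(r_N+r_P) = 0.7125.
C_N = 0.7125·C_{M0}·X = 0.7125×5.64×0.408 = 1.64 mol·L⁻¹.

1.64 mol·L⁻¹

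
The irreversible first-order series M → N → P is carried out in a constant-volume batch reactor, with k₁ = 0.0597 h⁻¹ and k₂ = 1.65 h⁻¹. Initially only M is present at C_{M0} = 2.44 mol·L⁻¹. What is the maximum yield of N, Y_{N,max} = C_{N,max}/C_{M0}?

At the optimum, C_{N,max}/C_{M0} = (k₁/k₂)^[k₂/(k₂−k₁)].
= (0.0597/1.65)^(1.65/(1.65−0.0597)) = (0.03618)^(1.038) = 0.03194.

0.0319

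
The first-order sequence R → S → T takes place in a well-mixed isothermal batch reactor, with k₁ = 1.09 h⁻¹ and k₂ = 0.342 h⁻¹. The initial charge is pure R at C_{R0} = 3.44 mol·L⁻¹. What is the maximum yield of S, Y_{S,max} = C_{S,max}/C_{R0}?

0.589

Evaluating C_S at t_opt = ln(k₂/k₁)/(k₂−k₁) gives C_{S,max}/C_{R0} = (k₁/k₂)^[k₂/(k₂−k₁)].
= (1.09/0.342)^(0.342/(0.342−1.09)) = (3.187)^(-0.4572) = 0.5886.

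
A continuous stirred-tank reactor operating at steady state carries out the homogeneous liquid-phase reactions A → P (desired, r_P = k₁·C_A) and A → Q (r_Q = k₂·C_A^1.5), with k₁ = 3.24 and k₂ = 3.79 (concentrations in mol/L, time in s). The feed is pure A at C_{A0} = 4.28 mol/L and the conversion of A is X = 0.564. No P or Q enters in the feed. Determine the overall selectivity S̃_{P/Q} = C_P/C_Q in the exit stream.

Exit C_A = C_{A0}(1−X) = 4.28×0.436 = 1.866 mol/L.
A CSTR operates uniformly at the exit composition, giving r_P = 6.046 and r_Q = 9.661 (each k·C_A^n at C_A = 1.866).
Overall selectivity = C_P/C_Q = r_Pτ/(r_Qτ) = r_P/r_Q = 0.626.

0.626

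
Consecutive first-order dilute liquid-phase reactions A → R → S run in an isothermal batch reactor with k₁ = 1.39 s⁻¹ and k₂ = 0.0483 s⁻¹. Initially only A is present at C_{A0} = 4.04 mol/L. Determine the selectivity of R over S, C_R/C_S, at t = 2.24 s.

For first-order series with pure A initially, C_R(t) = k₁C_{A0}/(k₂−k₁)·(e^(−k₁t) − e^(−k₂t)).
e^(−k₁t) = e^(−1.39×2.24) = e^(−3.114) = 0.04444; e^(−k₂t) = e^(−0.1082) = 0.8975.
C_R = 1.39×4.04/(0.0483−1.39) × (0.04444−0.8975) = (-4.185)×(-0.8530) = 3.570 mol/L.
C_A = C_{A0}e^(−k₁t) = 0.1795 mol/L, so C_S = C_{A0}−C_A−C_R = 0.2902 mol/L; C_R/C_S = 12.3.

12.3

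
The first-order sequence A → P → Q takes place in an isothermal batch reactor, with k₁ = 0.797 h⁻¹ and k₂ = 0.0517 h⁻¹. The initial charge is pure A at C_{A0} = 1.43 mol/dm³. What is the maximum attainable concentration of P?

For a first-order series the maximum intermediate yield is C_{P,max}/C_{A0} = (k₁/k₂)^[k₂/(k₂−k₁)].
= (0.797/0.0517)^(0.0517/(0.0517−0.797)) = (15.42)^(-0.06937) = 0.8272.
C_{P,max} = 0.8272×1.43 = 1.18 mol/dm³.

1.18 mol/dm³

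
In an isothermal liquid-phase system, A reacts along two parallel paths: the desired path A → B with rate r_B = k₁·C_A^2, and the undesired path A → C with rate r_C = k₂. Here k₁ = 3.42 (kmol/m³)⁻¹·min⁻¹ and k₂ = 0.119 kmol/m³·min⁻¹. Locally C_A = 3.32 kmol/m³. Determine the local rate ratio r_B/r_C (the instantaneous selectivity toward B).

S_{B/C} = r_B/r_C = (k₁·C_A^2)/(k₂) = (k₁/k₂)·C_A^2.
= (3.42×3.320^2) / (0.119) = 37.70/0.1190 = 317.
Since the desired path is higher order in A, keeping C_A high (PFR or concentrated feed) favours B.

317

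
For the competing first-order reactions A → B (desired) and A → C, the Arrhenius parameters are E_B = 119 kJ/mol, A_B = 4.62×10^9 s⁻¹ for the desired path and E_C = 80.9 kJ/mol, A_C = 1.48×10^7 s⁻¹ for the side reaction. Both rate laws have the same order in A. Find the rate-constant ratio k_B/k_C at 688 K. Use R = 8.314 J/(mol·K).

0.400

Since both paths have the same order in A, the concentration cancels and S_{B/C} = k_B/k_C = (A_B/A_C)·exp[(E_C−E_B)/(RT)].
(E_C−E_B)/(RT) = (80.9−119)×10³/(8.314×688) = -38100/5720 = -6.661.
k_B/k_C = (4.62×10^9/1.48×10^7)·exp(-6.661) = 312.2 × 0.001280 = 0.400.
Since E_B > E_C, raising the temperature improves selectivity toward B.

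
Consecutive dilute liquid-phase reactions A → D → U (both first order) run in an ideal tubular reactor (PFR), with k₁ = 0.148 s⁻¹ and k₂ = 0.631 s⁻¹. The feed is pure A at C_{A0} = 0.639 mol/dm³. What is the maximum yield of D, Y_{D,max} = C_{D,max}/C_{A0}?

0.150

Evaluating C_D at τ_opt = ln(k₂/k₁)/(k₂−k₁) gives C_{D,max}/C_{A0} = (k₁/k₂)^[k₂/(k₂−k₁)].
= (0.148/0.631)^(0.631/(0.631−0.148)) = (0.2345)^(1.306) = 0.1504.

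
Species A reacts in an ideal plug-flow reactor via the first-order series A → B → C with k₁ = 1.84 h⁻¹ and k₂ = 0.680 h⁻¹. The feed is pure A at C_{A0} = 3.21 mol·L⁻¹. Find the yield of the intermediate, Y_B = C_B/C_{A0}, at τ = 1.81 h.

For first-order series with pure A initially, C_B(τ) = k₁C_{A0}/(k₂−k₁)·(e^(−k₁τ) − e^(−k₂τ)).
e^(−k₁τ) = e^(−1.84×1.81) = e^(−3.330) = 0.03578; e^(−k₂τ) = e^(−1.231) = 0.2921.
C_B = 1.84×3.21/(0.680−1.84) × (0.03578−0.2921) = (-5.092)×(-0.2563) = 1.305 mol·L⁻¹.
Y_B = C_B/C_{A0} = 1.305/3.21 = 0.407.

0.407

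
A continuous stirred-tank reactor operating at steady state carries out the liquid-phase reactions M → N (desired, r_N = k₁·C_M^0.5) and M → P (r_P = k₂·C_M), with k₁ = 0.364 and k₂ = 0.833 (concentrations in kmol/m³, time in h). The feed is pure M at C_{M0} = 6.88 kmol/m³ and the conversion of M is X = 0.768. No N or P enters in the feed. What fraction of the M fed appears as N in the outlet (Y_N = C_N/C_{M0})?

Exit C_M = C_{M0}(1−X) = 6.88×0.232 = 1.596 kmol/m³.
Rates in a CSTR are evaluated at the outlet concentration: r_N = 0.364×1.596^0.5 = 0.4599, r_P = 0.833×1.596 = 1.330.
Fraction of consumed M going to N: r_N/(r_N+r_P) = 0.2570.
C_N = 0.2570·C_{M0}·X = 0.2570×6.88×0.768 = 1.36 kmol/m³; Y_N = C_N/C_{M0} = 0.197.

0.197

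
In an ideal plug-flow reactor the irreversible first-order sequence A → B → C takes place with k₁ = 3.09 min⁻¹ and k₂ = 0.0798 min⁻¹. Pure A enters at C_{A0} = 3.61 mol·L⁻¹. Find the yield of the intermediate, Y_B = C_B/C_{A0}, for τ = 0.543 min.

0.791

Solving the coupled first-order balances gives C_B(τ) = [k₁/(k₂−k₁)]·C_{A0}·(e^(−k₁τ) − e^(−k₂τ)).
e^(−k₁τ) = e^(−3.09×0.543) = e^(−1.678) = 0.1868; e^(−k₂τ) = e^(−0.04333) = 0.9576.
C_B = 3.09×3.61/(0.0798−3.09) × (0.1868−0.9576) = (-3.706)×(-0.7708) = 2.856 mol·L⁻¹.
Y_B = C_B/C_{A0} = 2.856/3.61 = 0.791.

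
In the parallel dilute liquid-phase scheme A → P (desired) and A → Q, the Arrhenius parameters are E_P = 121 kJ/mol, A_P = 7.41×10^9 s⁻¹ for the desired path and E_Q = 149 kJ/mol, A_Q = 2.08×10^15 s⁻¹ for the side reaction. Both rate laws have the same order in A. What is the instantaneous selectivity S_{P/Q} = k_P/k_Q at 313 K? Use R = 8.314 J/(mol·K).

With equal orders, S_{P/Q} = k_P/k_Q = (A_P/A_Q)·exp[(E_Q−E_P)/(RT)].
(E_Q−E_P)/(RT) = (149−121)×10³/(8.314×313) = 28000/2602 = 10.76.
k_P/k_Q = (7.41×10^9/2.08×10^15)·exp(10.76) = 3.563×10^-6 × 47089 = 0.168.
Since E_P < E_Q, lowering the temperature improves selectivity toward P.

0.168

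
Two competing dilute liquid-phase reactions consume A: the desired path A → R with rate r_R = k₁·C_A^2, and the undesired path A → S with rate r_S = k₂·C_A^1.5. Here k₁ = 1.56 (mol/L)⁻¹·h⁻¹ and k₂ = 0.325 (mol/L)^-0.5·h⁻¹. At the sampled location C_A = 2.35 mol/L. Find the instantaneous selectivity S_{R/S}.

7.36

S_{R/S} = r_R/r_S = (k₁·C_A^2)/(k₂·C_A^1.5) = (k₁/k₂)·C_A^0.5.
= (1.56×2.350^2) / (0.325×2.350^1.5) = 8.615/1.171 = 7.36.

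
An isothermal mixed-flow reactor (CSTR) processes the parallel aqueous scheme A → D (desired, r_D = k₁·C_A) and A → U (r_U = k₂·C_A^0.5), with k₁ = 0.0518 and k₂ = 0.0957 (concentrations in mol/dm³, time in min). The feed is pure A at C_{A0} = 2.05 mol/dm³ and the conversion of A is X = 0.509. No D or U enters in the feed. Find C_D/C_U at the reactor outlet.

0.543

Exit C_A = C_{A0}(1−X) = 2.05×0.491 = 1.007 mol/dm³.
In a CSTR the entire volume is at exit conditions, so r_D = 0.0518×1.007 = 0.05214 and r_U = 0.0957×1.007^0.5 = 0.09601.
Overall selectivity = C_D/C_U = r_Dτ/(r_Uτ) = r_D/r_U = 0.543.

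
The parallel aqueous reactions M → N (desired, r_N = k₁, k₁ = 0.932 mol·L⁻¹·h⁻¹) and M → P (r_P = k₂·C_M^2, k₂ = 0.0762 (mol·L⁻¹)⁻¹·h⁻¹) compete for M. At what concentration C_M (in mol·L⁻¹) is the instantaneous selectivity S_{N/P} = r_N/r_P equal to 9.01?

S_{N/P} = (k₁/k₂)·C_M^-2 ⇒ C_M = (S·k₂/k₁)^(-0.5).
= (9.01×0.0762/0.932)^(-0.5) = (0.7367)^(-0.5) = 1.17 mol·L⁻¹.

1.17 mol·L⁻¹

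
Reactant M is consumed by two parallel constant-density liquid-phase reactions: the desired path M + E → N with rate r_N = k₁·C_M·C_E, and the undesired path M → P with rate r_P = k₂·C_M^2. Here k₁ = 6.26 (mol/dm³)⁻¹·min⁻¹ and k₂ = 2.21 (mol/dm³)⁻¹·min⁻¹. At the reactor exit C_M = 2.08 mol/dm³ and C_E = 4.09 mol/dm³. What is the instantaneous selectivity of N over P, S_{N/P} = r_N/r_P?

5.57

S_{N/P} = r_N/r_P = (k₁·C_M·C_E)/(k₂·C_M^2) = (k₁/k₂)·C_M⁻¹·C_E.
= (6.26×2.080×4.090) / (2.21×2.080^2) = 53.26/9.561 = 5.57.
The undesired path is higher order in M, so low C_M (CSTR or dilute feed) favours N.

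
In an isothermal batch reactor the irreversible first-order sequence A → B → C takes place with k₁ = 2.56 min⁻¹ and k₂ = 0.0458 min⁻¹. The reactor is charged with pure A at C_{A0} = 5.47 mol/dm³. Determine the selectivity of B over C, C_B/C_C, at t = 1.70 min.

15.9

The intermediate concentration in a first-order A→B→C sequence is C_B = k₁C_{A0}(e^(−k₁t) − e^(−k₂t))/(k₂−k₁).
e^(−k₁t) = e^(−2.56×1.70) = e^(−4.352) = 0.01288; e^(−k₂t) = e^(−0.07786) = 0.9251.
C_B = 2.56×5.47/(0.0458−2.56) × (0.01288−0.9251) = (-5.570)×(-0.9122) = 5.081 mol/dm³.
C_A = C_{A0}e^(−k₁t) = 0.07046 mol/dm³, so C_C = C_{A0}−C_A−C_B = 0.3188 mol/dm³; C_B/C_C = 15.9.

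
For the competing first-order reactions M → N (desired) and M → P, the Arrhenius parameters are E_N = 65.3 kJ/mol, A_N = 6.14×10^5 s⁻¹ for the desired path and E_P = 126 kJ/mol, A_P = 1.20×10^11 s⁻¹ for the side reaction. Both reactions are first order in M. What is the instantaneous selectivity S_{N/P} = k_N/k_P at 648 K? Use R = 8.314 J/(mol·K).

0.400

With equal orders, S_{N/P} = k_N/k_P = (A_N/A_P)·exp[(E_P−E_N)/(RT)].
(E_P−E_N)/(RT) = (126−65.3)×10³/(8.314×648) = 60700/5387 = 11.27.
k_N/k_P = (6.14×10^5/1.20×10^11)·exp(11.27) = 5.117×10^-6 × 78189 = 0.400.
Since E_N < E_P, lowering the temperature improves selectivity toward N.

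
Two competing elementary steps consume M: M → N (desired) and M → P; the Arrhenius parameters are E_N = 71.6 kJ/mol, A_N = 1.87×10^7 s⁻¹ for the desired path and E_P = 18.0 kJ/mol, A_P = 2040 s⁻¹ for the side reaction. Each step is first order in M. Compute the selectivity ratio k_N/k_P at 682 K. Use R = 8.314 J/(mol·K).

0.719

Since both paths have the same order in M, the concentration cancels and S_{N/P} = k_N/k_P = (A_N/A_P)·exp[(E_P−E_N)/(RT)].
(E_P−E_N)/(RT) = (18.0−71.6)×10³/(8.314×682) = -53600/5670 = -9.453.
k_N/k_P = (1.87×10^7/2040)·exp(-9.453) = 9167 × 7.845×10^-5 = 0.719.
Since E_N > E_P, raising the temperature improves selectivity toward N.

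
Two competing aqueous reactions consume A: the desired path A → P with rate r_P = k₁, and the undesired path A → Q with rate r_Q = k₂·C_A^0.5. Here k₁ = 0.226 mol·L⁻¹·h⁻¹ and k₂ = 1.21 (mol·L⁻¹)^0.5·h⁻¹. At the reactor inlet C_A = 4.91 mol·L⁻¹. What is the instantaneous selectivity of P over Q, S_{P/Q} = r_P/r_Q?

0.0843

S_{P/Q} = r_P/r_Q = (k₁)/(k₂·C_A^0.5) = (k₁/k₂)·C_A^-0.5.
= (0.226) / (1.21×4.910^0.5) = 0.2260/2.681 = 0.0843.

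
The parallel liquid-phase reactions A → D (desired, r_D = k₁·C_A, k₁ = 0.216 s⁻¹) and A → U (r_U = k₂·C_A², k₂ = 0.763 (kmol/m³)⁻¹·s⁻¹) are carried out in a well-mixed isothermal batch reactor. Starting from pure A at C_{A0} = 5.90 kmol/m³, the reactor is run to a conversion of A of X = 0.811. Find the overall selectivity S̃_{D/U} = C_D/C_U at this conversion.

0.0964

C_A = C_{A0}(1−X) = 1.115 kmol/m³.
Along a PFR/batch, dC_D/dC_A = −r_D/(r_D+r_U) = −k₁/(k₁+k₂·C_A).
Integrating from C_{A0} to C_A: C_D = (0.216/0.763)·ln[(0.216+0.763·5.90)/(0.216+0.763·1.12)] = 0.2831·ln(4.718/1.067) = 0.4209 kmol/m³.
C_U = (C_{A0}−C_A)−C_D = 4.364 kmol/m³; S̃_{D/U} = 0.4209/4.364 = 0.0964.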